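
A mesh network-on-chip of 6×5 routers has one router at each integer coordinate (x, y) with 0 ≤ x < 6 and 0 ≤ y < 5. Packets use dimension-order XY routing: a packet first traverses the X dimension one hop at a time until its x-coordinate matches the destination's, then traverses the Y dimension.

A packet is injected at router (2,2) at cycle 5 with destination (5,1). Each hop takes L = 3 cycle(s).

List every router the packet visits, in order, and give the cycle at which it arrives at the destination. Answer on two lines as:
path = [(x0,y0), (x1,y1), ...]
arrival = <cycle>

t=5: at (2,2)
t=8: at (3,2) after E
t=11: at (4,2) after E
t=14: at (5,2) after E
t=17: at (5,1) after S

path = [(2,2), (3,2), (4,2), (5,2), (5,1)]
arrival = 17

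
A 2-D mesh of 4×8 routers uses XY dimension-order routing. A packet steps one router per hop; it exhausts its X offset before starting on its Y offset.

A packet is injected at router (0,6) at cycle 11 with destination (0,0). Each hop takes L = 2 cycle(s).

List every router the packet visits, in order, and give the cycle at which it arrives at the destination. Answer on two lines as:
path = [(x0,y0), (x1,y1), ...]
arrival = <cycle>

#0 — 0,6 | c11
#1 — 0,5 | c13 | S
#2 — 0,4 | c15 | S
#3 — 0,3 | c17 | S
#4 — 0,2 | c19 | S
#5 — 0,1 | c21 | S
#6 — 0,0 | c23 | S

path = [(0,6), (0,5), (0,4), (0,3), (0,2), (0,1), (0,0)]
arrival = 23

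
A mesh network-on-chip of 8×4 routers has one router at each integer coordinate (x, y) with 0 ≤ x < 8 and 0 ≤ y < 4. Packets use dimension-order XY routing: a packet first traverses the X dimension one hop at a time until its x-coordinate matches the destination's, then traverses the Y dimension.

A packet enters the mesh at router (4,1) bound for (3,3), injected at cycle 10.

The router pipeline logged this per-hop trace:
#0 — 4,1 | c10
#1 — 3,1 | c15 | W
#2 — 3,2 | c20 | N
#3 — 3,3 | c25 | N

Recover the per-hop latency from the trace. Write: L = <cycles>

From hop 0 (10) to hop 1 (15): +5 cycles.
Per-hop latency L = Δcyc = 5.

L = 5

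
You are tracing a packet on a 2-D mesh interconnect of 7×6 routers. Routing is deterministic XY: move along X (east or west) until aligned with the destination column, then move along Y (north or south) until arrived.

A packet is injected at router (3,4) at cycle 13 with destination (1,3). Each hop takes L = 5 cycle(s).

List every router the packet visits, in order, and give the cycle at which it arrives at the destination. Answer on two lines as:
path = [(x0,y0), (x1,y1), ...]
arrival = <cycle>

hop 0: (3,4) @ cyc 13
hop 1: (2,4) @ cyc 18  [W]
hop 2: (1,4) @ cyc 23  [W]
hop 3: (1,3) @ cyc 28  [S]

path = [(3,4), (2,4), (1,4), (1,3)]
arrival = 28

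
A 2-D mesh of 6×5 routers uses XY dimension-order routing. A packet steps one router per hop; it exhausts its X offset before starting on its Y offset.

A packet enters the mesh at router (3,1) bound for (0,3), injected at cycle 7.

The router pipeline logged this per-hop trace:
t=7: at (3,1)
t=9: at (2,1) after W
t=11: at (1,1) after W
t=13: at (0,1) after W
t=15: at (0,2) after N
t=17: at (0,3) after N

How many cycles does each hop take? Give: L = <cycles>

cyc[1] − cyc[0] = 9 − 7 = 2.
Per-hop latency L = Δcyc = 2.

L = 2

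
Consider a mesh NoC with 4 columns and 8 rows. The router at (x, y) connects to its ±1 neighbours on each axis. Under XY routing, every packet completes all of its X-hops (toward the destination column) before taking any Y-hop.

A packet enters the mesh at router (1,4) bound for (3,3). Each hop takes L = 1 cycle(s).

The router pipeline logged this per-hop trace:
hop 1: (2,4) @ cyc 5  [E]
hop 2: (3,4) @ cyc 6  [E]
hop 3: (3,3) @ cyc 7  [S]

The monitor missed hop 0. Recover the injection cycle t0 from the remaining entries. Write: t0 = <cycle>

The first recorded entry is hop 1 at cycle 5.
t0 = cyc[1] − L = 5 − 1 = 4.

t0 = 4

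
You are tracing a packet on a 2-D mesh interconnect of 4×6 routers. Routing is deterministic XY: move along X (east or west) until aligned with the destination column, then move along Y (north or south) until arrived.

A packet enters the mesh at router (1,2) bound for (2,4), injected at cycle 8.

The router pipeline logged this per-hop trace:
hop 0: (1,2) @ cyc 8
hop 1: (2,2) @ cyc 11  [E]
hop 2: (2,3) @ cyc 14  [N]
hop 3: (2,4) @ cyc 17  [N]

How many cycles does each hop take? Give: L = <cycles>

L = 3

From hop 0 (8) to hop 1 (11): +3 cycles.
Per-hop latency L = Δcyc = 3.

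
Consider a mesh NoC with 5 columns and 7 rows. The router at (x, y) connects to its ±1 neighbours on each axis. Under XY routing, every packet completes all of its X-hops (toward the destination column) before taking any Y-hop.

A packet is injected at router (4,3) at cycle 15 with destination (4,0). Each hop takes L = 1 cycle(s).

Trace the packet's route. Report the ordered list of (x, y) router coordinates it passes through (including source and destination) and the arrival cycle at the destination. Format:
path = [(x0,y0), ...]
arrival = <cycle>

path = [(4,3), (4,2), (4,1), (4,0)]
arrival = 18

t=15: at (4,3)
t=16: at (4,2) after S
t=17: at (4,1) after S
t=18: at (4,0) after S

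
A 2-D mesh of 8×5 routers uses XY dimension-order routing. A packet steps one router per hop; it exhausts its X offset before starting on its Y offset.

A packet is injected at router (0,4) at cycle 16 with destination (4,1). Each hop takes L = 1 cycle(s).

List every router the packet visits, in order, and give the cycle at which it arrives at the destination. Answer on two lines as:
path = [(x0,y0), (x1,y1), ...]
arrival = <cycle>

  0. router=(0,4) cycle=16 (inject)
  1. router=(1,4) cycle=17 dir=E
  2. router=(2,4) cycle=18 dir=E
  3. router=(3,4) cycle=19 dir=E
  4. router=(4,4) cycle=20 dir=E
  5. router=(4,3) cycle=21 dir=S
  6. router=(4,2) cycle=22 dir=S
  7. router=(4,1) cycle=23 dir=S

path = [(0,4), (1,4), (2,4), (3,4), (4,4), (4,3), (4,2), (4,1)]
arrival = 23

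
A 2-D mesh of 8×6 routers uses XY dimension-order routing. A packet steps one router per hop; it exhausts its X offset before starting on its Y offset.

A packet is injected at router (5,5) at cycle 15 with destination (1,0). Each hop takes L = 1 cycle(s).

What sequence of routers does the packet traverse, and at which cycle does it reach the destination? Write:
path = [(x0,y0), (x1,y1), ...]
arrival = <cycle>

[0] x=5 y=5 t=15
[1] x=4 y=5 t=16 →W
[2] x=3 y=5 t=17 →W
[3] x=2 y=5 t=18 →W
[4] x=1 y=5 t=19 →W
[5] x=1 y=4 t=20 →S
[6] x=1 y=3 t=21 →S
[7] x=1 y=2 t=22 →S
[8] x=1 y=1 t=23 →S
[9] x=1 y=0 t=24 →S

path = [(5,5), (4,5), (3,5), (2,5), (1,5), (1,4), (1,3), (1,2), (1,1), (1,0)]
arrival = 24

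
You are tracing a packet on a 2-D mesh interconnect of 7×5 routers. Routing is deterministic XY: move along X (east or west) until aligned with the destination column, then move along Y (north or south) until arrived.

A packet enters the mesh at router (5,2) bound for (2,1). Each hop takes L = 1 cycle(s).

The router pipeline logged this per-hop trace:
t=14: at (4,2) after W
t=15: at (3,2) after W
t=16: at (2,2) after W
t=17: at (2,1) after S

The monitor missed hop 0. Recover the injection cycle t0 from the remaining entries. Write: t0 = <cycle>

t0 = 13

cyc[1] = 14 and cyc[k] = t0 + k·L for every k.
t0 = cyc[1] − L = 14 − 1 = 13.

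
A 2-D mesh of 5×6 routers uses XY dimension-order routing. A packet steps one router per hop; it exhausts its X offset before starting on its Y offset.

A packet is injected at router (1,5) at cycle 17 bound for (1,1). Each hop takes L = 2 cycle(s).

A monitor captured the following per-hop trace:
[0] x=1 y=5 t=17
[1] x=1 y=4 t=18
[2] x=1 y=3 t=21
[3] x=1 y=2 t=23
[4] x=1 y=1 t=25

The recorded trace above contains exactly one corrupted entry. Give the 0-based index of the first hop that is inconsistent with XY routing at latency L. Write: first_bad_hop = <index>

first_bad_hop = 1

check 1→ d=(0,-1) cyc+1: BAD: Δcyc=1≠L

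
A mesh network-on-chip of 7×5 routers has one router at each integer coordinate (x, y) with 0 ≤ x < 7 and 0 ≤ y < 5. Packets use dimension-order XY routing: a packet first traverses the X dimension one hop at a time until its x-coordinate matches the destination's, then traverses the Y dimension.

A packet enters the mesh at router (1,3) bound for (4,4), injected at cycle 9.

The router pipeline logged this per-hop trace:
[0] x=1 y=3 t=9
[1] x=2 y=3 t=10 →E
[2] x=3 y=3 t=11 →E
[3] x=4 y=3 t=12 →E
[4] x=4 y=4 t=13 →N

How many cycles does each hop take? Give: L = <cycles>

L = 1

Between hops 0 and 1 the cycle counter advances 10 − 9 = 1.
One hop costs L cycles, so L = 1.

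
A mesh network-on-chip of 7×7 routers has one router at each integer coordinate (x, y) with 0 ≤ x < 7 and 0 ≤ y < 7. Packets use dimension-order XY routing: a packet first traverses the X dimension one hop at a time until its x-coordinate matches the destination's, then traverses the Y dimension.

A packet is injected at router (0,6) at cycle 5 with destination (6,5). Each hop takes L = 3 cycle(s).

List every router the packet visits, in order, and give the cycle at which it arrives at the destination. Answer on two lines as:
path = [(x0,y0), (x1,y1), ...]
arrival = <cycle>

path = [(0,6), (1,6), (2,6), (3,6), (4,6), (5,6), (6,6), (6,5)]
arrival = 26

  0. router=(0,6) cycle=5 (inject)
  1. router=(1,6) cycle=8 dir=E
  2. router=(2,6) cycle=11 dir=E
  3. router=(3,6) cycle=14 dir=E
  4. router=(4,6) cycle=17 dir=E
  5. router=(5,6) cycle=20 dir=E
  6. router=(6,6) cycle=23 dir=E
  7. router=(6,5) cycle=26 dir=S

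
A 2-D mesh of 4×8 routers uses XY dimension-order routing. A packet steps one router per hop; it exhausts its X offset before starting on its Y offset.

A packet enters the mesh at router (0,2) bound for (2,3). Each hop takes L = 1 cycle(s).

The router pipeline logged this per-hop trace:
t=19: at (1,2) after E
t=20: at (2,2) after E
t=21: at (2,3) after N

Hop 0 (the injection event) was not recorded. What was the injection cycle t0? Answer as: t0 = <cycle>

The first recorded entry is hop 1 at cycle 19.
Therefore t0 = 19 − L = 18.

t0 = 18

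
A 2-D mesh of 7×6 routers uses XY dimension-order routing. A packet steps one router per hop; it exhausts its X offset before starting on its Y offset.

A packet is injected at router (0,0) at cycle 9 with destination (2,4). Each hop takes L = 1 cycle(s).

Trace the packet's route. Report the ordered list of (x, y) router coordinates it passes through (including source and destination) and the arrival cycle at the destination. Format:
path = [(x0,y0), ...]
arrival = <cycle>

path = [(0,0), (1,0), (2,0), (2,1), (2,2), (2,3), (2,4)]
arrival = 15

t=9: at (0,0)
t=10: at (1,0) after E
t=11: at (2,0) after E
t=12: at (2,1) after N
t=13: at (2,2) after N
t=14: at (2,3) after N
t=15: at (2,4) after N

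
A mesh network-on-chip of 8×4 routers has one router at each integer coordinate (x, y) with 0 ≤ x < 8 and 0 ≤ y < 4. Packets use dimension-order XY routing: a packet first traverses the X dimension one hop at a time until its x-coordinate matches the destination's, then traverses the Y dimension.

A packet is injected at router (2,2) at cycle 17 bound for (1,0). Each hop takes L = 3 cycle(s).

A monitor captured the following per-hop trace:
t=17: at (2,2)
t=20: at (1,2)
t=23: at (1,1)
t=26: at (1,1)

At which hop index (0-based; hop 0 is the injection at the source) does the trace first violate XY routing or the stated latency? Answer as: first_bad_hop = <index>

  1: Δx=-1 Δy=+0 Δt=3 [ok]
  2: Δx=+0 Δy=-1 Δt=3 [ok]
  3: Δx=+0 Δy=+0 Δt=3 [BAD: non-unit step]

first_bad_hop = 3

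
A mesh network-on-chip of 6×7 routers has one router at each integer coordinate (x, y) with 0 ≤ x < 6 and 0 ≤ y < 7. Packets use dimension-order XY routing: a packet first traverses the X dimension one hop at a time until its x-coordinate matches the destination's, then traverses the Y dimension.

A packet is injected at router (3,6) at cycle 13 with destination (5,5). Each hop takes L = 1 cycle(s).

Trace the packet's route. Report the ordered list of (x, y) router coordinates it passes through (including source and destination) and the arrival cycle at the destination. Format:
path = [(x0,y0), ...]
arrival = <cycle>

path = [(3,6), (4,6), (5,6), (5,5)]
arrival = 16

hop 0: (3,6) @ cyc 13
hop 1: (4,6) @ cyc 14  [E]
hop 2: (5,6) @ cyc 15  [E]
hop 3: (5,5) @ cyc 16  [S]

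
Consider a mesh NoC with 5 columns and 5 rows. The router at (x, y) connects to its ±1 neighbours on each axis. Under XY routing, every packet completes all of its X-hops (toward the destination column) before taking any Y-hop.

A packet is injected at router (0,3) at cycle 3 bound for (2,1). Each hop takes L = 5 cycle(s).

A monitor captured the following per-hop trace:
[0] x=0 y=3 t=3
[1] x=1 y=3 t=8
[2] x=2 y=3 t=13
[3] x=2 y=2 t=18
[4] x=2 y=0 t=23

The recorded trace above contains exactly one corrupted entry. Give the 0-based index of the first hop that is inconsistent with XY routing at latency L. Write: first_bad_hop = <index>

first_bad_hop = 4

check 1→ d=(1,0) cyc+5: ok
check 2→ d=(1,0) cyc+5: ok
check 3→ d=(0,-1) cyc+5: ok
check 4→ d=(0,-2) cyc+5: BAD: non-unit step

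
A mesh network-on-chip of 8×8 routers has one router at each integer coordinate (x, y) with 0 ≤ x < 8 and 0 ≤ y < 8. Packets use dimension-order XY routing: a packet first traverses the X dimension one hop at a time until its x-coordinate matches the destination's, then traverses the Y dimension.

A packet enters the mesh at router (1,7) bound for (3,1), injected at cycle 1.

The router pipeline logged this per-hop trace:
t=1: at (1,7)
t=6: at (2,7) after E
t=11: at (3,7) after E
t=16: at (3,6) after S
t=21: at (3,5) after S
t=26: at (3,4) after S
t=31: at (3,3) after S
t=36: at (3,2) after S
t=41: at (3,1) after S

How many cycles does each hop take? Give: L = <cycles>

From hop 0 (1) to hop 1 (6): +5 cycles.
That increment is L by definition: L = 5.

L = 5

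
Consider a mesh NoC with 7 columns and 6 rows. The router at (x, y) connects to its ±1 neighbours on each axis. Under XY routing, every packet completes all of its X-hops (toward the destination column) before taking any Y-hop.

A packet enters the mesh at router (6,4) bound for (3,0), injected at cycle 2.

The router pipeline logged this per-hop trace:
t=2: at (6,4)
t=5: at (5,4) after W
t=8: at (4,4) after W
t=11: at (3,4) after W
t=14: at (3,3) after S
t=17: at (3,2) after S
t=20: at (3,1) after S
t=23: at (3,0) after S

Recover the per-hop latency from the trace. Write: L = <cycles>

From hop 0 (2) to hop 1 (5): +3 cycles.
One hop costs L cycles, so L = 3.

L = 3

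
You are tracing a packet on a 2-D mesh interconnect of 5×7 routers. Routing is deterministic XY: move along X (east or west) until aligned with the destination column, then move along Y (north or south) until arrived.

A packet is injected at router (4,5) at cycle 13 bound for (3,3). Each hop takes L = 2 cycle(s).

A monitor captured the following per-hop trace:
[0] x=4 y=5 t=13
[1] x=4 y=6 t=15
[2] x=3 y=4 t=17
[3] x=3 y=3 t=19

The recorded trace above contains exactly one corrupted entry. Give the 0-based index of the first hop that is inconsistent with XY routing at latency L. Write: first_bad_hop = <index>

first_bad_hop = 1

  1: Δx=+0 Δy=+1 Δt=2 [BAD: Y-move but x=4≠3]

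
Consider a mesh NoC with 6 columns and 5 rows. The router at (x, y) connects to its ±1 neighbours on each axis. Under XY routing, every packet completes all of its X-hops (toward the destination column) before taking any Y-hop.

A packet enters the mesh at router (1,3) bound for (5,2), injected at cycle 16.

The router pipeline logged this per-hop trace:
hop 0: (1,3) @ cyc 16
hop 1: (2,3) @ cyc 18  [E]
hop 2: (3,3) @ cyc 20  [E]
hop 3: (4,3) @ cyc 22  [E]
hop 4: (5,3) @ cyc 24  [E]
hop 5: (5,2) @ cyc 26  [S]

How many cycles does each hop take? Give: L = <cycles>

L = 2

Between hops 0 and 1 the cycle counter advances 18 − 16 = 2.
Per-hop latency L = Δcyc = 2.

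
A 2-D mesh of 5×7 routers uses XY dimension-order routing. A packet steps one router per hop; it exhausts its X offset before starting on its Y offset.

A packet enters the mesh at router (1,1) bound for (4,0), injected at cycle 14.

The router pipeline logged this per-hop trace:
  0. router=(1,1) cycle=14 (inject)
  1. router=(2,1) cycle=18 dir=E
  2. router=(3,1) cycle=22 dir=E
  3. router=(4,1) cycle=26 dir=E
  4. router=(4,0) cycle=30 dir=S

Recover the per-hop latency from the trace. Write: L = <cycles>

L = 4

cyc[1] − cyc[0] = 18 − 14 = 4.
Each hop adds L, hence L = 4.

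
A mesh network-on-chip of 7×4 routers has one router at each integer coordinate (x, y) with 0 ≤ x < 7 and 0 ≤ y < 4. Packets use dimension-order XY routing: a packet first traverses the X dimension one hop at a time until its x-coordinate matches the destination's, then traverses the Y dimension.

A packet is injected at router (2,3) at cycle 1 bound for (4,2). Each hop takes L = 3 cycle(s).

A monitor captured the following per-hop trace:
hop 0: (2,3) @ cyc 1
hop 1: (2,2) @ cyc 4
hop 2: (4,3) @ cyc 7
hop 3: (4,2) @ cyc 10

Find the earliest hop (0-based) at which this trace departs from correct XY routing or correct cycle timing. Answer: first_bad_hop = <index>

first_bad_hop = 1

[1] (+0,-1) / 3c ⇒ BAD: Y-move but x=2≠4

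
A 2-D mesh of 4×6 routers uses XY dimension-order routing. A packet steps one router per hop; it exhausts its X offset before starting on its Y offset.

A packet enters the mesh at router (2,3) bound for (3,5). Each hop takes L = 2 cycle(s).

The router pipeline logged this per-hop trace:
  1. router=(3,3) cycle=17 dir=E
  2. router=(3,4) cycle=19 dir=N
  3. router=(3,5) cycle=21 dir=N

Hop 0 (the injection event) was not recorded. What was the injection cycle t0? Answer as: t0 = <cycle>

Hop 1 reached at cycle 17; hop k is at t0 + k·L.
Subtract one hop: t0 = 17 − 2 = 15.

t0 = 15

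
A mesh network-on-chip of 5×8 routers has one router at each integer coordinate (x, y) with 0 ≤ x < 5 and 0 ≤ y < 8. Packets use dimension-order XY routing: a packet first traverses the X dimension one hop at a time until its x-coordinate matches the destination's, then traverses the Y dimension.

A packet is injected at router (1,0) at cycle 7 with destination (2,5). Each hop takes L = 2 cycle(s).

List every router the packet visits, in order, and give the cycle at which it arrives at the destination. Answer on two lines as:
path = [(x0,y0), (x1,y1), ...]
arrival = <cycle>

#0 — 1,0 | c7
#1 — 2,0 | c9 | E
#2 — 2,1 | c11 | N
#3 — 2,2 | c13 | N
#4 — 2,3 | c15 | N
#5 — 2,4 | c17 | N
#6 — 2,5 | c19 | N

path = [(1,0), (2,0), (2,1), (2,2), (2,3), (2,4), (2,5)]
arrival = 19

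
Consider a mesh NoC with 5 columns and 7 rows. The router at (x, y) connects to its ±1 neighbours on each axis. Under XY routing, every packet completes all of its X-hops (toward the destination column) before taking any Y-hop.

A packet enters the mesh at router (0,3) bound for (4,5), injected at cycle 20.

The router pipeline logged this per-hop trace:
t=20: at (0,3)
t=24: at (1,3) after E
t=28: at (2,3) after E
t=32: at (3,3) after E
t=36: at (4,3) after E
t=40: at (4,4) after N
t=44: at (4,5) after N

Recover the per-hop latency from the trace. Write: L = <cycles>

L = 4

Between hops 0 and 1 the cycle counter advances 24 − 20 = 4.
That increment is L by definition: L = 4.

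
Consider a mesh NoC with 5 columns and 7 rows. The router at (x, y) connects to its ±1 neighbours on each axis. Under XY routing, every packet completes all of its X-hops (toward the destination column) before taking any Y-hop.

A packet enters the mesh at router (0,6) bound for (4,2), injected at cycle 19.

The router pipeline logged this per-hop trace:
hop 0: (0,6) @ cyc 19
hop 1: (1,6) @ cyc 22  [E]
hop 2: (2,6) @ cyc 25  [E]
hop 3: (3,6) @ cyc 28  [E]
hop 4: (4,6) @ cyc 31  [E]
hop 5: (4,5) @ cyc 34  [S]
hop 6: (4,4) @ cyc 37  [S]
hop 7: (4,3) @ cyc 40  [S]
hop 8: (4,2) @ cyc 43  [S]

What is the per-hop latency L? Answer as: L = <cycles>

L = 3

From hop 0 (19) to hop 1 (22): +3 cycles.
That increment is L by definition: L = 3.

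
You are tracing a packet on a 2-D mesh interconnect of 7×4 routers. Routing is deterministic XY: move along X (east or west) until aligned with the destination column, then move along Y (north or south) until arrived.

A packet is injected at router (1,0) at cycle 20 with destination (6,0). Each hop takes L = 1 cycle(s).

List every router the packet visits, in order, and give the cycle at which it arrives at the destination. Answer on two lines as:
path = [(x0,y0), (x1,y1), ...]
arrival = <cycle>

hop 0: (1,0) @ cyc 20
hop 1: (2,0) @ cyc 21  [E]
hop 2: (3,0) @ cyc 22  [E]
hop 3: (4,0) @ cyc 23  [E]
hop 4: (5,0) @ cyc 24  [E]
hop 5: (6,0) @ cyc 25  [E]

path = [(1,0), (2,0), (3,0), (4,0), (5,0), (6,0)]
arrival = 25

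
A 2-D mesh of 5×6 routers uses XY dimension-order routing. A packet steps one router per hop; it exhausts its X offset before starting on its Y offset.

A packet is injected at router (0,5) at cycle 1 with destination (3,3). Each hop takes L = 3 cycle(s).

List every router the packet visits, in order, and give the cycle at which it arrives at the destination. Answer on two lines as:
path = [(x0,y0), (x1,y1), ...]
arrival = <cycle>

[0] x=0 y=5 t=1
[1] x=1 y=5 t=4 →E
[2] x=2 y=5 t=7 →E
[3] x=3 y=5 t=10 →E
[4] x=3 y=4 t=13 →S
[5] x=3 y=3 t=16 →S

path = [(0,5), (1,5), (2,5), (3,5), (3,4), (3,3)]
arrival = 16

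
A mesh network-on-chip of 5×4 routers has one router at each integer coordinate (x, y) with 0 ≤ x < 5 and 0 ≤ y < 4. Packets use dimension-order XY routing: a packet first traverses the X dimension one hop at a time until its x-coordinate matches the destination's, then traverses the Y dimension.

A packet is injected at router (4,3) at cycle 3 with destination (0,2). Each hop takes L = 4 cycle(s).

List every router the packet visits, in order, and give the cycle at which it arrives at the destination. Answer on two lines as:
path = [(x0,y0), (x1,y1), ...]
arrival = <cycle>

path = [(4,3), (3,3), (2,3), (1,3), (0,3), (0,2)]
arrival = 23

  0. router=(4,3) cycle=3 (inject)
  1. router=(3,3) cycle=7 dir=W
  2. router=(2,3) cycle=11 dir=W
  3. router=(1,3) cycle=15 dir=W
  4. router=(0,3) cycle=19 dir=W
  5. router=(0,2) cycle=23 dir=S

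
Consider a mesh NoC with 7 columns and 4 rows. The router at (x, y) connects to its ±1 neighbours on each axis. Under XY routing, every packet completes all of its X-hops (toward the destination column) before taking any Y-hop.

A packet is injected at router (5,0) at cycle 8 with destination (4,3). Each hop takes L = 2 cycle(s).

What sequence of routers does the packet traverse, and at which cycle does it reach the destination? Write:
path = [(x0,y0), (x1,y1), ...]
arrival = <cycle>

path = [(5,0), (4,0), (4,1), (4,2), (4,3)]
arrival = 16

src (5,0)  cyc=8
W→(4,0)  cyc=10
N→(4,1)  cyc=12
N→(4,2)  cyc=14
N→(4,3)  cyc=16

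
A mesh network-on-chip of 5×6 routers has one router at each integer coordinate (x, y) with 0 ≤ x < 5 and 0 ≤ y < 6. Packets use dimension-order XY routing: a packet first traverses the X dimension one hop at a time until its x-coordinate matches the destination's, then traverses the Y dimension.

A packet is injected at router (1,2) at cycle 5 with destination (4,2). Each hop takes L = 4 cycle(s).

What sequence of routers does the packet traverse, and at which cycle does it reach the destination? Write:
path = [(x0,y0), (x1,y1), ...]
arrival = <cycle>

path = [(1,2), (2,2), (3,2), (4,2)]
arrival = 17

t=5: at (1,2)
t=9: at (2,2) after E
t=13: at (3,2) after E
t=17: at (4,2) after E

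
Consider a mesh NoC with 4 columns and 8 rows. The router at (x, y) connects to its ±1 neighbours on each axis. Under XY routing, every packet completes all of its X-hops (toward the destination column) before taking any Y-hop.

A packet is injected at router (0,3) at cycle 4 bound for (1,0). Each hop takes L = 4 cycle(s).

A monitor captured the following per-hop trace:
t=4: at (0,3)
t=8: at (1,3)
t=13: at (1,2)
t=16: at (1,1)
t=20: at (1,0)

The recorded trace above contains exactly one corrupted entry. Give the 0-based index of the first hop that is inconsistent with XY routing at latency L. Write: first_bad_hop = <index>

first_bad_hop = 2

  1: Δx=+1 Δy=+0 Δt=4 [ok]
  2: Δx=+0 Δy=-1 Δt=5 [BAD: Δcyc=5≠L]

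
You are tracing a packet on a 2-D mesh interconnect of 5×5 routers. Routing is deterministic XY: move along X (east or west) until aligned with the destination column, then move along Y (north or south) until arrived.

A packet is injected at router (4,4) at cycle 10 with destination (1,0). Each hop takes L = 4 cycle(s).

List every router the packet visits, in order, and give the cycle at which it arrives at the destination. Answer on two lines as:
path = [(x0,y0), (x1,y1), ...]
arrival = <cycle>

path = [(4,4), (3,4), (2,4), (1,4), (1,3), (1,2), (1,1), (1,0)]
arrival = 38

t=10: at (4,4)
t=14: at (3,4) after W
t=18: at (2,4) after W
t=22: at (1,4) after W
t=26: at (1,3) after S
t=30: at (1,2) after S
t=34: at (1,1) after S
t=38: at (1,0) after S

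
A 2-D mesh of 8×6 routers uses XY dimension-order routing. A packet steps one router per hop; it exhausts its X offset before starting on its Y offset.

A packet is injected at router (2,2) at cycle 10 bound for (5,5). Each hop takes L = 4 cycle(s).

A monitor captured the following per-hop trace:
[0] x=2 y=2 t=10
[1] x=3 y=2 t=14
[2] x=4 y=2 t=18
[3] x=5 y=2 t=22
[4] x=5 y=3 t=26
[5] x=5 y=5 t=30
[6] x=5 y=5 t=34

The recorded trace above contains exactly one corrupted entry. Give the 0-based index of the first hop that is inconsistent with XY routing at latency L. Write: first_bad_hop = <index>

first_bad_hop = 5

hop 1: step (+1,+0), +4 cyc — ok
hop 2: step (+1,+0), +4 cyc — ok
hop 3: step (+1,+0), +4 cyc — ok
hop 4: step (+0,+1), +4 cyc — ok
hop 5: step (+0,+2), +4 cyc — BAD: non-unit step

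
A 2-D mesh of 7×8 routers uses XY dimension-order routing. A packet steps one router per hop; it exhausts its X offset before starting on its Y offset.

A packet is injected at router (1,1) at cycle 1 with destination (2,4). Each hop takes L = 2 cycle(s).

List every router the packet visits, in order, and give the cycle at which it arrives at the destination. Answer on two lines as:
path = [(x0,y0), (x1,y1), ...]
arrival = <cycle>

  0. router=(1,1) cycle=1 (inject)
  1. router=(2,1) cycle=3 dir=E
  2. router=(2,2) cycle=5 dir=N
  3. router=(2,3) cycle=7 dir=N
  4. router=(2,4) cycle=9 dir=N

path = [(1,1), (2,1), (2,2), (2,3), (2,4)]
arrival = 9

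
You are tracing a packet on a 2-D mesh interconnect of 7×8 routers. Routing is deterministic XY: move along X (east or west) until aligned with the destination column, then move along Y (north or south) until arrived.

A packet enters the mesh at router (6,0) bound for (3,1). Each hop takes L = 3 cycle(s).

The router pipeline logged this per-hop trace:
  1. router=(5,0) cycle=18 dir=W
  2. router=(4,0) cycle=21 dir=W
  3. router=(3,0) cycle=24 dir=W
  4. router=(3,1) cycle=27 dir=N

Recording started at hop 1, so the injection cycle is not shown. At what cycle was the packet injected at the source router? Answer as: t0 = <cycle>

cyc[1] = 18 and cyc[k] = t0 + k·L for every k.
Subtract one hop: t0 = 18 − 3 = 15.

t0 = 15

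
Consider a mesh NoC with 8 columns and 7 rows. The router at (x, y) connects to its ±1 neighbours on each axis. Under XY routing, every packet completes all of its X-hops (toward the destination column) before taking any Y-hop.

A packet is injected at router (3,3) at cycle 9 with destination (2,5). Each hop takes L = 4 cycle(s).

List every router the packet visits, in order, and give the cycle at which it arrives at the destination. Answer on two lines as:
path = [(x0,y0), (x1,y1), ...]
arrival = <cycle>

[0] x=3 y=3 t=9
[1] x=2 y=3 t=13 →W
[2] x=2 y=4 t=17 →N
[3] x=2 y=5 t=21 →N

path = [(3,3), (2,3), (2,4), (2,5)]
arrival = 21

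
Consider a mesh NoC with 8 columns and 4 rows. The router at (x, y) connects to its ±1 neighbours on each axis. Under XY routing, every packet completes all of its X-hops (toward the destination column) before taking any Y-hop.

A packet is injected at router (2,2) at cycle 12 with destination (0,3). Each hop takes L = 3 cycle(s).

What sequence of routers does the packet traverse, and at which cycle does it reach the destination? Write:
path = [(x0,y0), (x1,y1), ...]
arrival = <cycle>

path = [(2,2), (1,2), (0,2), (0,3)]
arrival = 21

t=12: at (2,2)
t=15: at (1,2) after W
t=18: at (0,2) after W
t=21: at (0,3) after N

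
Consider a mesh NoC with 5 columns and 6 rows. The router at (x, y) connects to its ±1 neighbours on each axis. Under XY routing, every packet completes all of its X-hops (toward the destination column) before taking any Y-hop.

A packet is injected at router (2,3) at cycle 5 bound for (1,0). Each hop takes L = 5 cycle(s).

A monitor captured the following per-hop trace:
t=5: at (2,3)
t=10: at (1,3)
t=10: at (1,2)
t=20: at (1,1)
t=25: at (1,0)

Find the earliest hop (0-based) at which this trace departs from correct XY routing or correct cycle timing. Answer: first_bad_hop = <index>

hop 1: step (-1,+0), +5 cyc — ok
hop 2: step (+0,-1), +0 cyc — BAD: Δcyc=0≠L

first_bad_hop = 2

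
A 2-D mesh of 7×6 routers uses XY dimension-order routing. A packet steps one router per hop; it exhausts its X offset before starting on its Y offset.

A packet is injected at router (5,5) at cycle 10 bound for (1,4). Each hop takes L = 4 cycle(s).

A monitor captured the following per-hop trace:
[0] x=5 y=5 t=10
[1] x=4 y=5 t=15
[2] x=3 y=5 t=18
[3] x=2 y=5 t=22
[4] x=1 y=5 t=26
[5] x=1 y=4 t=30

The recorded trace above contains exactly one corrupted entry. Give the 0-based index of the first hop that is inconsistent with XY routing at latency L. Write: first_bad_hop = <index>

  1: Δx=-1 Δy=+0 Δt=5 [BAD: Δcyc=5≠L]

first_bad_hop = 1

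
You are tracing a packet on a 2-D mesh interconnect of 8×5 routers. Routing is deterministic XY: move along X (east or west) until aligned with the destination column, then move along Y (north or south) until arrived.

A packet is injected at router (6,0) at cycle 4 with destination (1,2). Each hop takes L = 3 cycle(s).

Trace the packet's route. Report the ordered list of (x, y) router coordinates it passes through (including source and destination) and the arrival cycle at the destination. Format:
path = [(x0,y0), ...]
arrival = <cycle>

path = [(6,0), (5,0), (4,0), (3,0), (2,0), (1,0), (1,1), (1,2)]
arrival = 25

[0] x=6 y=0 t=4
[1] x=5 y=0 t=7 →W
[2] x=4 y=0 t=10 →W
[3] x=3 y=0 t=13 →W
[4] x=2 y=0 t=16 →W
[5] x=1 y=0 t=19 →W
[6] x=1 y=1 t=22 →N
[7] x=1 y=2 t=25 →N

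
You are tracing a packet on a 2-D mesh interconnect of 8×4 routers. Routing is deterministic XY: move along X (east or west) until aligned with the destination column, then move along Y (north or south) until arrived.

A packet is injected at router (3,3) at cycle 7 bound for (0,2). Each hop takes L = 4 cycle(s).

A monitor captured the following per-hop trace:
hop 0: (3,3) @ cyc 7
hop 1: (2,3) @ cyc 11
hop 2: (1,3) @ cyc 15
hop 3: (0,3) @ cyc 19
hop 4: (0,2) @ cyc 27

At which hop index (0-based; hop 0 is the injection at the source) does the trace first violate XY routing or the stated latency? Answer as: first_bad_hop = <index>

first_bad_hop = 4

check 1→ d=(-1,0) cyc+4: ok
check 2→ d=(-1,0) cyc+4: ok
check 3→ d=(-1,0) cyc+4: ok
check 4→ d=(0,-1) cyc+8: BAD: Δcyc=8≠L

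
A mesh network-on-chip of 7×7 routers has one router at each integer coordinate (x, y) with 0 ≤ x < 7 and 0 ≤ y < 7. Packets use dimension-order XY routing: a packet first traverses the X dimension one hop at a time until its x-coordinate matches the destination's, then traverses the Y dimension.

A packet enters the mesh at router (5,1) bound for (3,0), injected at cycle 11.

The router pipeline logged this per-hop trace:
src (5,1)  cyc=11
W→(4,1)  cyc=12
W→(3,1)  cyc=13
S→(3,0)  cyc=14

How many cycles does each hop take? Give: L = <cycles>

Between hops 0 and 1 the cycle counter advances 12 − 11 = 1.
Each hop adds L, hence L = 1.

L = 1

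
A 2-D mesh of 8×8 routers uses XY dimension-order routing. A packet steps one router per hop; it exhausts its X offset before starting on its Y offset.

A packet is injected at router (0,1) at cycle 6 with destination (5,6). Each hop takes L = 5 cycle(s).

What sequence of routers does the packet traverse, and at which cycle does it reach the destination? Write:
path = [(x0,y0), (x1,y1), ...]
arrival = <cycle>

[0] x=0 y=1 t=6
[1] x=1 y=1 t=11 →E
[2] x=2 y=1 t=16 →E
[3] x=3 y=1 t=21 →E
[4] x=4 y=1 t=26 →E
[5] x=5 y=1 t=31 →E
[6] x=5 y=2 t=36 →N
[7] x=5 y=3 t=41 →N
[8] x=5 y=4 t=46 →N
[9] x=5 y=5 t=51 →N
[10] x=5 y=6 t=56 →N

path = [(0,1), (1,1), (2,1), (3,1), (4,1), (5,1), (5,2), (5,3), (5,4), (5,5), (5,6)]
arrival = 56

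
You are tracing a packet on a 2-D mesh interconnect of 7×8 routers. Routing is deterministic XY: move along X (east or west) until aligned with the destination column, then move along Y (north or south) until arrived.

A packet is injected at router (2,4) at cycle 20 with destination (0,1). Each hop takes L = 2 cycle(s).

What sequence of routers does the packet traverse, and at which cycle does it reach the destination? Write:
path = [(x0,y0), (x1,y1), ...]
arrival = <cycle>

path = [(2,4), (1,4), (0,4), (0,3), (0,2), (0,1)]
arrival = 30

t=20: at (2,4)
t=22: at (1,4) after W
t=24: at (0,4) after W
t=26: at (0,3) after S
t=28: at (0,2) after S
t=30: at (0,1) after S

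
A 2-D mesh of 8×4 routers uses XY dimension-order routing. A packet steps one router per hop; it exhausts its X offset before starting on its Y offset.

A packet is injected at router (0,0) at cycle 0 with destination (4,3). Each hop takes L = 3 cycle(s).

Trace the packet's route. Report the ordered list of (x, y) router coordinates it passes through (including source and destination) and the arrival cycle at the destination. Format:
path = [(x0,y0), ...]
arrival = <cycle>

#0 — 0,0 | c0
#1 — 1,0 | c3 | E
#2 — 2,0 | c6 | E
#3 — 3,0 | c9 | E
#4 — 4,0 | c12 | E
#5 — 4,1 | c15 | N
#6 — 4,2 | c18 | N
#7 — 4,3 | c21 | N

path = [(0,0), (1,0), (2,0), (3,0), (4,0), (4,1), (4,2), (4,3)]
arrival = 21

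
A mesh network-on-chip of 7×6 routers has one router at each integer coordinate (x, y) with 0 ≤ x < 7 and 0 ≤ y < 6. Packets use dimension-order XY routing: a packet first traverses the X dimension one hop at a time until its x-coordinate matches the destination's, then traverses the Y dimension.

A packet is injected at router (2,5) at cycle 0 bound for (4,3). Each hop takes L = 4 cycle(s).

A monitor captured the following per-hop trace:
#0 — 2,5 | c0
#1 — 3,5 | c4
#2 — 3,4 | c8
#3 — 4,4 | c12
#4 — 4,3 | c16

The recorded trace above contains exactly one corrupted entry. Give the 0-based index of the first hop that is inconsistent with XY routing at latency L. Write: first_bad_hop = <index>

  1: Δx=+1 Δy=+0 Δt=4 [ok]
  2: Δx=+0 Δy=-1 Δt=4 [BAD: Y-move but x=3≠4]

first_bad_hop = 2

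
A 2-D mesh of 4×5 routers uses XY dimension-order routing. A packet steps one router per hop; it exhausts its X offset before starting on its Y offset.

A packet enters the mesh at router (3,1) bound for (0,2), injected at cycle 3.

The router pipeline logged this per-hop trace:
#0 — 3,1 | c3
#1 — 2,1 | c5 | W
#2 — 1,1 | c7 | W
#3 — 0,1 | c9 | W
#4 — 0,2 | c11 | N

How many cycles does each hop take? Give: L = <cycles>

L = 2

Δcyc across hop 0→1: 5 − 3 = 2.
That increment is L by definition: L = 2.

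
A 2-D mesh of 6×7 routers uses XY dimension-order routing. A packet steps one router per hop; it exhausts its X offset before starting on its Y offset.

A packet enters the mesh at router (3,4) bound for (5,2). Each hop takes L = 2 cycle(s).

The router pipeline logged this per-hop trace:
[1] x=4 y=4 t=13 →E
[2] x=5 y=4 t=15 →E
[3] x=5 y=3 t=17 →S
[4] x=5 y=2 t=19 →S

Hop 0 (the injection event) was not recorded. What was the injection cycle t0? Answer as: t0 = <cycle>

cyc[1] = 13 and cyc[k] = t0 + k·L for every k.
Therefore t0 = 13 − L = 11.

t0 = 11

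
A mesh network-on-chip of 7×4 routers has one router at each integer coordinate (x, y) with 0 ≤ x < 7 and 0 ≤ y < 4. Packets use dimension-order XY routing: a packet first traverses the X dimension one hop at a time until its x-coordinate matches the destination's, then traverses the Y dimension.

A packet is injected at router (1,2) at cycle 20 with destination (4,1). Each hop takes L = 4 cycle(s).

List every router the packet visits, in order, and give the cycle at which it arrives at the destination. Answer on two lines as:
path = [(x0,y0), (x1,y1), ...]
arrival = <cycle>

path = [(1,2), (2,2), (3,2), (4,2), (4,1)]
arrival = 36

  0. router=(1,2) cycle=20 (inject)
  1. router=(2,2) cycle=24 dir=E
  2. router=(3,2) cycle=28 dir=E
  3. router=(4,2) cycle=32 dir=E
  4. router=(4,1) cycle=36 dir=S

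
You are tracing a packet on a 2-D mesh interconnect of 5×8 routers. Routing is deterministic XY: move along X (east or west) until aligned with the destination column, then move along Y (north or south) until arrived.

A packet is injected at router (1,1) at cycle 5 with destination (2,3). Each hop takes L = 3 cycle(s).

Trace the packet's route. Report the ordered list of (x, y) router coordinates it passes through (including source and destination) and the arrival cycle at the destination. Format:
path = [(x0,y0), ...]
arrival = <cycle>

path = [(1,1), (2,1), (2,2), (2,3)]
arrival = 14

  0. router=(1,1) cycle=5 (inject)
  1. router=(2,1) cycle=8 dir=E
  2. router=(2,2) cycle=11 dir=N
  3. router=(2,3) cycle=14 dir=N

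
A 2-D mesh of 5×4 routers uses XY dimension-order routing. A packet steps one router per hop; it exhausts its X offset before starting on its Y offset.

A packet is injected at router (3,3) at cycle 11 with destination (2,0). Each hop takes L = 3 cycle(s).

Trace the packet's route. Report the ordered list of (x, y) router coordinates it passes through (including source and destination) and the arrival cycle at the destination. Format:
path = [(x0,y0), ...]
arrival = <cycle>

path = [(3,3), (2,3), (2,2), (2,1), (2,0)]
arrival = 23

[0] x=3 y=3 t=11
[1] x=2 y=3 t=14 →W
[2] x=2 y=2 t=17 →S
[3] x=2 y=1 t=20 →S
[4] x=2 y=0 t=23 →S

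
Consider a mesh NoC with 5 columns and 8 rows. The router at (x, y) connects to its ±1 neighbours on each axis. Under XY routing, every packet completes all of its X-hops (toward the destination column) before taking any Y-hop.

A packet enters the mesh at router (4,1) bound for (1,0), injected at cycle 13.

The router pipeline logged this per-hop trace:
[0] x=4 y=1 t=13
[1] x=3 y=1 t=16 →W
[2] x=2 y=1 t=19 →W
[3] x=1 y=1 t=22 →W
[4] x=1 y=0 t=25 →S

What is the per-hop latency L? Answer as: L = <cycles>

L = 3

Between hops 0 and 1 the cycle counter advances 16 − 13 = 3.
One hop costs L cycles, so L = 3.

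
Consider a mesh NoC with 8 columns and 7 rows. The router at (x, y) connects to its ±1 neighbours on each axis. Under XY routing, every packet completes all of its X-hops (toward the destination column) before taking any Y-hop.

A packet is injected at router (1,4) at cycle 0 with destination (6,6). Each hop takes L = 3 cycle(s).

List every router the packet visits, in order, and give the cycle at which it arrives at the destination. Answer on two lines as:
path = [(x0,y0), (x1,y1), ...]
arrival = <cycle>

path = [(1,4), (2,4), (3,4), (4,4), (5,4), (6,4), (6,5), (6,6)]
arrival = 21

  0. router=(1,4) cycle=0 (inject)
  1. router=(2,4) cycle=3 dir=E
  2. router=(3,4) cycle=6 dir=E
  3. router=(4,4) cycle=9 dir=E
  4. router=(5,4) cycle=12 dir=E
  5. router=(6,4) cycle=15 dir=E
  6. router=(6,5) cycle=18 dir=N
  7. router=(6,6) cycle=21 dir=N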